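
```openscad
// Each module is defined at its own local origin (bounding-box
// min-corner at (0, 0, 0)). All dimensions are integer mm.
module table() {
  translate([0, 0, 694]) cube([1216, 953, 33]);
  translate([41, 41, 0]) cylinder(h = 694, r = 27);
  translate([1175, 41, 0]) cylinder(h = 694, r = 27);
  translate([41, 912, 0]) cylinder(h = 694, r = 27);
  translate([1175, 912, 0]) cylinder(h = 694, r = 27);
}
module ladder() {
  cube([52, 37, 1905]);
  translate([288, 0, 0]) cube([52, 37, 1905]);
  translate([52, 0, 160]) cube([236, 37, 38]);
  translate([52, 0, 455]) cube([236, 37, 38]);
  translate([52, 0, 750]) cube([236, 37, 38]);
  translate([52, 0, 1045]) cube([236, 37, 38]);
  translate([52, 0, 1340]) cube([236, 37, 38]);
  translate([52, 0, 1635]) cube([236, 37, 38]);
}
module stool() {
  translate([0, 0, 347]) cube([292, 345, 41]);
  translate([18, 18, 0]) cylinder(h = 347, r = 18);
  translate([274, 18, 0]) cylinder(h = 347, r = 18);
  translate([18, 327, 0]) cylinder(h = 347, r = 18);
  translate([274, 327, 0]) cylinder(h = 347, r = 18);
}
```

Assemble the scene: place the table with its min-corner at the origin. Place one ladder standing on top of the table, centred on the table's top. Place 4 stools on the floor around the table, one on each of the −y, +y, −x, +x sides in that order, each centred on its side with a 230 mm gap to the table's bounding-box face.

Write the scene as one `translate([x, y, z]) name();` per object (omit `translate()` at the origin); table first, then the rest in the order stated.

table();
translate([438, 458, 727]) ladder();
translate([462, -575, 0]) stool();
translate([462, 1183, 0]) stool();
translate([-522, 304, 0]) stool();
translate([1446, 304, 0]) stool();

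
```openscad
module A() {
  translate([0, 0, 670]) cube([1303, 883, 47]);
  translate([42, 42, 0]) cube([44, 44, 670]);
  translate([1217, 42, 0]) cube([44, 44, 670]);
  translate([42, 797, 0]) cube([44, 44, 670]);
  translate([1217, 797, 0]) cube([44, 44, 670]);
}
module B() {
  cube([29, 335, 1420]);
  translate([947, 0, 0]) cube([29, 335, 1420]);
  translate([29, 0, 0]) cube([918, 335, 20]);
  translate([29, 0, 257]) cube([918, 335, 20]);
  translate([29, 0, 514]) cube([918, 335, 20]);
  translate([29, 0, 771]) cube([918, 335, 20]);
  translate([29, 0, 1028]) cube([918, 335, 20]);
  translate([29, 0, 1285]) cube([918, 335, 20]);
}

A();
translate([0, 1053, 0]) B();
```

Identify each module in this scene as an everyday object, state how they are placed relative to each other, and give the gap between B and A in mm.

The bookshelf's nearest face is 170 mm from the table's +y face.

A is a table. B is a bookshelf. The bookshelf is on the floor beside the table on its +y side. The gap between the bookshelf and the table is 170 mm.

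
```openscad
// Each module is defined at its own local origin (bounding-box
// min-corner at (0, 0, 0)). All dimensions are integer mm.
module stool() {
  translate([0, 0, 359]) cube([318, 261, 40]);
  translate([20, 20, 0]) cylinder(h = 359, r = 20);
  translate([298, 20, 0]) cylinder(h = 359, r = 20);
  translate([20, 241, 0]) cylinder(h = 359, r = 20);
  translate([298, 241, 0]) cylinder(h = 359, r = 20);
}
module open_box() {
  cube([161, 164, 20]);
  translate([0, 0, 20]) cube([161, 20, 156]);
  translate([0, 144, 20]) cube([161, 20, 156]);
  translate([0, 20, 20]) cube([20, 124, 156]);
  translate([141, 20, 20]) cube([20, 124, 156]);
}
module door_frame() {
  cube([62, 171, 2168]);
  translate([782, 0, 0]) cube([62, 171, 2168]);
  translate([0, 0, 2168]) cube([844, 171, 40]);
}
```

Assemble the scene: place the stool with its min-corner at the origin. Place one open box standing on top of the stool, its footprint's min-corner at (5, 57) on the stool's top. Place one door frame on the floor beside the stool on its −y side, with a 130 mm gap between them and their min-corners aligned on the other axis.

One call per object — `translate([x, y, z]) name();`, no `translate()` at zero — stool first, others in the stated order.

stool();
translate([5, 57, 399]) open_box();
translate([0, -301, 0]) door_frame();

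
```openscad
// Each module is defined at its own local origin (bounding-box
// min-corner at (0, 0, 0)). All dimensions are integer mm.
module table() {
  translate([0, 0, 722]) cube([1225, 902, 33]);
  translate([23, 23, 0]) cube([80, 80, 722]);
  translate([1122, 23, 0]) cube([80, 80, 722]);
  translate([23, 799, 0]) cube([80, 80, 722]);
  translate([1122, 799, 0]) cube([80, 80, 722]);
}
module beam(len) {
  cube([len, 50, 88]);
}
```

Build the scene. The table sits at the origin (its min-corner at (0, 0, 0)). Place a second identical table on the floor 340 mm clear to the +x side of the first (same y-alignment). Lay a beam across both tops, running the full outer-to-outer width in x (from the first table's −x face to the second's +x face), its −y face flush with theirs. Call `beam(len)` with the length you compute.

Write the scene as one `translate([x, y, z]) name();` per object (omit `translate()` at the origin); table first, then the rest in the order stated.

table();
translate([1565, 0, 0]) table();
translate([0, 0, 755]) beam(2790);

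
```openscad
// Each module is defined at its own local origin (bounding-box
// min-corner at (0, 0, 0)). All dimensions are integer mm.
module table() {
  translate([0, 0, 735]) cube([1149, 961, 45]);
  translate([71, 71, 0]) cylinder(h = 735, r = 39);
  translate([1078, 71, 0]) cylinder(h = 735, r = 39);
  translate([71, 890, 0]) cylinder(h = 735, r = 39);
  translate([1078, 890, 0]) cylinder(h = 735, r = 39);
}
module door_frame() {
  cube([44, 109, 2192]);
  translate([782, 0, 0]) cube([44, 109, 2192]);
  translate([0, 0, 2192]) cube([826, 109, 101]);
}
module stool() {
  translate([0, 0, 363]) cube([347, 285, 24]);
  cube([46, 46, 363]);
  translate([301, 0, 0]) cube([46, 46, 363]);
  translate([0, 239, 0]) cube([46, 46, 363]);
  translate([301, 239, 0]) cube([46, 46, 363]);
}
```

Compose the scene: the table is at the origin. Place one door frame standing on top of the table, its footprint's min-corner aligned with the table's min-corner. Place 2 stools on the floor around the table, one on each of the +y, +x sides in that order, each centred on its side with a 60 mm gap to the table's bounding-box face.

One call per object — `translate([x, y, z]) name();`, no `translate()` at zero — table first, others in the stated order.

table();
translate([0, 0, 780]) door_frame();
translate([401, 1021, 0]) stool();
translate([1209, 338, 0]) stool();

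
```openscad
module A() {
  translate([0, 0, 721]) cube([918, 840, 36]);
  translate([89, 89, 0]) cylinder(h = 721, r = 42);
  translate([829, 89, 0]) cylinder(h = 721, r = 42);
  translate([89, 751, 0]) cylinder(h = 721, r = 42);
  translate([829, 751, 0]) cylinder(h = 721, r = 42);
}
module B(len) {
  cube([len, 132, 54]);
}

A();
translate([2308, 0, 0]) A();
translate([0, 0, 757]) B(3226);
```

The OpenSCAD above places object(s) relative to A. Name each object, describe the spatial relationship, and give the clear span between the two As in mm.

A is a table. B is a beam. A beam spans the tops of two tables. The clear span between the two tables is 1390 mm.

Second table starts at x = 2308; first ends at x = 918; clear span = 2308 − 918 = 1390 mm.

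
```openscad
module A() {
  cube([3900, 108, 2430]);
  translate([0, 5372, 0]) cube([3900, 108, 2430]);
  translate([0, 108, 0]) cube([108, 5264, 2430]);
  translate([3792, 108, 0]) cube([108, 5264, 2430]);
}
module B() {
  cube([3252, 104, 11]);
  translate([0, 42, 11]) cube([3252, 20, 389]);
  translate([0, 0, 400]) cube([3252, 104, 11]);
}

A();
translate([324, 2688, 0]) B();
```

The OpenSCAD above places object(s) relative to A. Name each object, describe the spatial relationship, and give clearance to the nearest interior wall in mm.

Clearances: x = 216, y = 2580; minimum 216 mm.

A is a house frame. B is an I-beam. The I-beam sits inside the house frame, centred. The clearance to the nearest interior wall is 216 mm.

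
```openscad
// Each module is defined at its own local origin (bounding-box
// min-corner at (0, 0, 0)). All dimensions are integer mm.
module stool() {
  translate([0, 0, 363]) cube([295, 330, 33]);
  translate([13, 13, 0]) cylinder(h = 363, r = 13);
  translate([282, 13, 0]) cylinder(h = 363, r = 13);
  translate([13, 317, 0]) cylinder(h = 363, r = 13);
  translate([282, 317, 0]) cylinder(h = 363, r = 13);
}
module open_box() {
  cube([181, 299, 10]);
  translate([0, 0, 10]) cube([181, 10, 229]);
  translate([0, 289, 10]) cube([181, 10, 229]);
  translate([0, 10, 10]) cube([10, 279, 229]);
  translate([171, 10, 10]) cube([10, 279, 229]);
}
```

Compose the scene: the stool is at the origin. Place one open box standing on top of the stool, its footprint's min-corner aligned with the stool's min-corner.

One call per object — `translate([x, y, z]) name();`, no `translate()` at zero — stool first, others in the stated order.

stool();
translate([0, 0, 396]) open_box();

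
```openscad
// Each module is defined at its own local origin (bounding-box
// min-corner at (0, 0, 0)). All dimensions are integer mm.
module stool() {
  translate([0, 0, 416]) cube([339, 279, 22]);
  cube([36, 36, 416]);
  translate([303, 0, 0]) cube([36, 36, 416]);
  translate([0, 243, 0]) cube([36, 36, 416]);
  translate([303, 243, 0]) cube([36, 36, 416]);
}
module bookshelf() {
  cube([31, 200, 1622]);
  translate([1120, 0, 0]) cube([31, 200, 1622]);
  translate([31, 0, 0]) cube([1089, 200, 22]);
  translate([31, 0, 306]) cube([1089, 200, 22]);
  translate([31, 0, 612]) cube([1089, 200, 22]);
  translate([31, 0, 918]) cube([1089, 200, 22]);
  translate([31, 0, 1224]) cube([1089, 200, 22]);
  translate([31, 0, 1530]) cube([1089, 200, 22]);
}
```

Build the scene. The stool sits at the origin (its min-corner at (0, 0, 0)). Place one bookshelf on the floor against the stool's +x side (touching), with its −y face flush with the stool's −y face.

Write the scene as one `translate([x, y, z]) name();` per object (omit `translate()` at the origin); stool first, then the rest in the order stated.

stool();
translate([339, 0, 0]) bookshelf();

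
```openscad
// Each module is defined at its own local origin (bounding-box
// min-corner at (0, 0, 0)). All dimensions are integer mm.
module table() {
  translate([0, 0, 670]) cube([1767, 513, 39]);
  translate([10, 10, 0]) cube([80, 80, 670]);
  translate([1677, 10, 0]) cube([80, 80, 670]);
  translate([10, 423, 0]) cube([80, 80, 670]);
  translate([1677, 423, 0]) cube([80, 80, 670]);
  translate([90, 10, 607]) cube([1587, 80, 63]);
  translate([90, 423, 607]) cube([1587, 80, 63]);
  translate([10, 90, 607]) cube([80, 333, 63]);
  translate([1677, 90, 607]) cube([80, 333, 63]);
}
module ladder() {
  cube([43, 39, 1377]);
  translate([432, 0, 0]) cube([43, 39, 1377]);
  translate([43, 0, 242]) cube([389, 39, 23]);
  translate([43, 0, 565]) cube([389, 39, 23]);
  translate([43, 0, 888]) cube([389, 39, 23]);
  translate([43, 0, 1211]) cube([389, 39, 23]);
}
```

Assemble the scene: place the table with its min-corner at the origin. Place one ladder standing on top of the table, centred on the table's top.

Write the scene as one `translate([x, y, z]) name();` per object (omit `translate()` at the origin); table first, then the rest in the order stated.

table();
translate([646, 237, 709]) ladder();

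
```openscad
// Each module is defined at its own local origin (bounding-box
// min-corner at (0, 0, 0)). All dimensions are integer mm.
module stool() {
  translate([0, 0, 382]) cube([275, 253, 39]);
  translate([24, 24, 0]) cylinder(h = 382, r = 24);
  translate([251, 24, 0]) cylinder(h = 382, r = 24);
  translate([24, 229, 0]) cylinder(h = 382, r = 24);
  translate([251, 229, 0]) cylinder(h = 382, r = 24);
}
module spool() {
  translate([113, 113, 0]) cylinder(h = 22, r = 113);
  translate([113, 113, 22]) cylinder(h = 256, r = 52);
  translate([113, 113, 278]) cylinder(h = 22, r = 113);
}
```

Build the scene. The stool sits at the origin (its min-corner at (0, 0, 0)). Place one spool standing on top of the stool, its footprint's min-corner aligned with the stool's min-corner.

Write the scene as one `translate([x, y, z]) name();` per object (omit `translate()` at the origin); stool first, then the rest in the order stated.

stool();
translate([0, 0, 421]) spool();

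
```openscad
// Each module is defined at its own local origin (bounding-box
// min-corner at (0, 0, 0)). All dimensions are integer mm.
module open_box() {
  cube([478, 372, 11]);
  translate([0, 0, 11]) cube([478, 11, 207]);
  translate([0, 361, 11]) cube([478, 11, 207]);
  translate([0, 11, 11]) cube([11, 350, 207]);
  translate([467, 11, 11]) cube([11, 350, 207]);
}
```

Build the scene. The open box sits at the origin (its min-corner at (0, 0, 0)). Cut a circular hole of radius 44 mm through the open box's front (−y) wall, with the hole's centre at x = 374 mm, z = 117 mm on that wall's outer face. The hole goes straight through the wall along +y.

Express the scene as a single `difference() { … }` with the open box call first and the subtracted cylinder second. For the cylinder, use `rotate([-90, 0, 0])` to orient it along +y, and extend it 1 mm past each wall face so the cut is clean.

difference() {
  open_box();
  translate([374, -1, 117]) rotate([-90, 0, 0]) cylinder(h = 13, r = 44);
}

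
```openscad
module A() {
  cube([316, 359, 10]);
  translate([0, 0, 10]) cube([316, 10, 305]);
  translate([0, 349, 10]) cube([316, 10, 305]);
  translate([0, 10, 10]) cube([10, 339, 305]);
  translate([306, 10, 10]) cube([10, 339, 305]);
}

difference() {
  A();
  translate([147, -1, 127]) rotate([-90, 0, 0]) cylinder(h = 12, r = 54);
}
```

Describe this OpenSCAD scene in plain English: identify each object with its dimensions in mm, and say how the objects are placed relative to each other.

A is an open-topped rectangular box: outside dimensions 316×359×315 mm, with a uniform wall and base thickness of 10 mm. The base is a full 316×359 slab on the floor; four walls sit on top of the base. The front and back walls (the −y and +y sides) span the full width; the two side walls fit between them.

The open box has a circular hole of radius 54 mm through its front wall, centred at (x = 147, z = 127).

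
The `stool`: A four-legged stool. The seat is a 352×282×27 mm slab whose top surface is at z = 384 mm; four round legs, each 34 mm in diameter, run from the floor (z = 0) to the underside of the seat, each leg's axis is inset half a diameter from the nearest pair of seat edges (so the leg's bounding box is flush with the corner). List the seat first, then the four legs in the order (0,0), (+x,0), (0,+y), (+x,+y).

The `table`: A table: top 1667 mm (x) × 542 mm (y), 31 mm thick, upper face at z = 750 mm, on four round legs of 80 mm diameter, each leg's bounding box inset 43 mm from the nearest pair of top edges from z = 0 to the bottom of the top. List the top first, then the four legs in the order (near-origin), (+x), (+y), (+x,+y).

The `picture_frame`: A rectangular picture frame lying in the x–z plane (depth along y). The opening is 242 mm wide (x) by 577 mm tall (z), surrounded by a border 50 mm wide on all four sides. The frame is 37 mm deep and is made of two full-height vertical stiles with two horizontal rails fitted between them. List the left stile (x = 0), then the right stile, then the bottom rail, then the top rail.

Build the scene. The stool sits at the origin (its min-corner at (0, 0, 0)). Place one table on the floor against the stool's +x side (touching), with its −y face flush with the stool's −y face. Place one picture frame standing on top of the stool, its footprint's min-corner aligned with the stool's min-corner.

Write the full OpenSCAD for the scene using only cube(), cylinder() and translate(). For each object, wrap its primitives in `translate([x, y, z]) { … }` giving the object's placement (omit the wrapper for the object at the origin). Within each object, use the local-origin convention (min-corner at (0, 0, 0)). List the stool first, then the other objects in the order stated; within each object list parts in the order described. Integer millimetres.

translate([0, 0, 357]) cube([352, 282, 27]);
translate([17, 17, 0]) cylinder(h = 357, r = 17);
translate([335, 17, 0]) cylinder(h = 357, r = 17);
translate([17, 265, 0]) cylinder(h = 357, r = 17);
translate([335, 265, 0]) cylinder(h = 357, r = 17);
translate([352, 0, 0]) {
  translate([0, 0, 719]) cube([1667, 542, 31]);
  translate([83, 83, 0]) cylinder(h = 719, r = 40);
  translate([1584, 83, 0]) cylinder(h = 719, r = 40);
  translate([83, 459, 0]) cylinder(h = 719, r = 40);
  translate([1584, 459, 0]) cylinder(h = 719, r = 40);
}
translate([0, 0, 384]) {
  cube([50, 37, 677]);
  translate([292, 0, 0]) cube([50, 37, 677]);
  translate([50, 0, 0]) cube([242, 37, 50]);
  translate([50, 0, 627]) cube([242, 37, 50]);
}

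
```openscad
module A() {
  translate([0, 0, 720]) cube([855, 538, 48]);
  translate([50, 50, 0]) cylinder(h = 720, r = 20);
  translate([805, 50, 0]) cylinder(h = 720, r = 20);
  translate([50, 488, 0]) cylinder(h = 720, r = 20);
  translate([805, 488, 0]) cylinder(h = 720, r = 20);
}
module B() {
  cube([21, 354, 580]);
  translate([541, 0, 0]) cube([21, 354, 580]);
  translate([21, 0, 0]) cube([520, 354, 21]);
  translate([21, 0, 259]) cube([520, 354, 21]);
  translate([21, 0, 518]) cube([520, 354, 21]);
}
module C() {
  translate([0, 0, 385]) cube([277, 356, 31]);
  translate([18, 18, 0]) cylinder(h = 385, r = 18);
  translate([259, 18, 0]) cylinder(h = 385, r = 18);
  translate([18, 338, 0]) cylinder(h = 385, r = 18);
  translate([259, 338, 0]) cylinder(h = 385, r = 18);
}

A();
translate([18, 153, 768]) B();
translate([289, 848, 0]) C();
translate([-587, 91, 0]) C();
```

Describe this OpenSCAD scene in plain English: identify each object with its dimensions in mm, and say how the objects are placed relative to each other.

A is a rectangular dining table. The top is 855×538×48 mm with its upper surface at z = 768 mm. It stands on four round legs of 40 mm diameter, each leg's bounding box inset 30 mm from the nearest pair of top edges, running from the floor to the underside of the top.

B is a bookshelf 562 mm wide overall, 354 mm deep and 580 mm tall. The two sides are 21 mm thick vertical panels. 3 horizontal shelves of 21 mm thickness span between the inner faces of the sides; the lowest shelf sits on the floor and shelves are stacked with a clear vertical gap of 238 mm between each pair.

C is a four-legged stool. The seat is 277×356 mm, 31 mm thick, top at z = 416 mm. It stands on four round legs, each 36 mm in diameter, from z = 0 to the seat underside, each leg's axis is inset half a diameter from the nearest pair of seat edges (so the leg's bounding box is flush with the corner).

The bookshelf is on top of the table. Two stools sit around the table at the +y, −x sides.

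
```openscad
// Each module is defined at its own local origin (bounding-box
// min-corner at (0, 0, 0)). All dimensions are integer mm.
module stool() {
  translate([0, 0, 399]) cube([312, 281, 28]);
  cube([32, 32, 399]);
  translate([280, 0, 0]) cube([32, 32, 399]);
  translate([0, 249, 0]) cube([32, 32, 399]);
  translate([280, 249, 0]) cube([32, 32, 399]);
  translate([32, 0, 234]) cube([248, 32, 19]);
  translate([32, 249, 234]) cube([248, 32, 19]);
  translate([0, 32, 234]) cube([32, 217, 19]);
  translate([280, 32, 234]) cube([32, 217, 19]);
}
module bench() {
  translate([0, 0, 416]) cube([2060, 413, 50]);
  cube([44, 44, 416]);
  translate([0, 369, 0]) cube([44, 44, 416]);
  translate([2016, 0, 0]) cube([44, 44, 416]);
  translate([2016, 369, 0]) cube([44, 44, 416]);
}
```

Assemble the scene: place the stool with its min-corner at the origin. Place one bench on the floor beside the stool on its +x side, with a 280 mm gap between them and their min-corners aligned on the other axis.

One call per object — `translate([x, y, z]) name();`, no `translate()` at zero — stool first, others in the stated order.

stool();
translate([592, 0, 0]) bench();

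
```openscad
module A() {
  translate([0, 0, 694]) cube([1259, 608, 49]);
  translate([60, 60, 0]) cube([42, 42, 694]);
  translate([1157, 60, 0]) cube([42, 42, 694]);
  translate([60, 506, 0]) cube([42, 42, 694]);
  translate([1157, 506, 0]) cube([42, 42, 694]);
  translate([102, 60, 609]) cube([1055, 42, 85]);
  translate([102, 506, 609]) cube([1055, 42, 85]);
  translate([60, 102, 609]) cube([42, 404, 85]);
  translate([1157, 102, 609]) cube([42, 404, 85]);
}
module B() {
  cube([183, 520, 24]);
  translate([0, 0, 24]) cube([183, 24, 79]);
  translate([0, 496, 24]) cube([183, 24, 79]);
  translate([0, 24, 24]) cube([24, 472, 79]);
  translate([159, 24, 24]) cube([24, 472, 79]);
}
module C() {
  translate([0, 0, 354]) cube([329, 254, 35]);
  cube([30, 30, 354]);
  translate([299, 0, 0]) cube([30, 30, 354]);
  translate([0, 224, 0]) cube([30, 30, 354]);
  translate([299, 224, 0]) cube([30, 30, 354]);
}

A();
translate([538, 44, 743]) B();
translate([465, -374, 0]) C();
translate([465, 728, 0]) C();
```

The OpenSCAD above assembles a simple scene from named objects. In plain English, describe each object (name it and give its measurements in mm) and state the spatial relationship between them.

A is a table with a 1259×608 mm rectangular top, 49 mm thick, top surface at z = 743 mm, supported by four 42×42 mm square legs, each inset 60 mm from the nearest pair of top edges, running from the floor. Four apron rails, 42 mm thick and 85 mm tall, run between adjacent legs with their top edges flush with the underside of the top and their outer faces flush with the legs' outer faces.

B is an open-topped rectangular box: outside dimensions 183×520×103 mm, with a uniform wall and base thickness of 24 mm. The base is a full 183×520 slab on the floor; four walls sit on top of the base. The front and back walls (the −y and +y sides) span the full width; the two side walls fit between them.

C is a simple wooden stool: a rectangular seat 329 mm (x) by 254 mm (y), 35 mm thick, top face at z = 389 mm, on four square legs, each 30×30 mm in cross-section. The legs rest on z = 0, each flush with a corner of the seat.

The open box is on top of the table, centred. Two stools sit around the table at the −y, +y sides.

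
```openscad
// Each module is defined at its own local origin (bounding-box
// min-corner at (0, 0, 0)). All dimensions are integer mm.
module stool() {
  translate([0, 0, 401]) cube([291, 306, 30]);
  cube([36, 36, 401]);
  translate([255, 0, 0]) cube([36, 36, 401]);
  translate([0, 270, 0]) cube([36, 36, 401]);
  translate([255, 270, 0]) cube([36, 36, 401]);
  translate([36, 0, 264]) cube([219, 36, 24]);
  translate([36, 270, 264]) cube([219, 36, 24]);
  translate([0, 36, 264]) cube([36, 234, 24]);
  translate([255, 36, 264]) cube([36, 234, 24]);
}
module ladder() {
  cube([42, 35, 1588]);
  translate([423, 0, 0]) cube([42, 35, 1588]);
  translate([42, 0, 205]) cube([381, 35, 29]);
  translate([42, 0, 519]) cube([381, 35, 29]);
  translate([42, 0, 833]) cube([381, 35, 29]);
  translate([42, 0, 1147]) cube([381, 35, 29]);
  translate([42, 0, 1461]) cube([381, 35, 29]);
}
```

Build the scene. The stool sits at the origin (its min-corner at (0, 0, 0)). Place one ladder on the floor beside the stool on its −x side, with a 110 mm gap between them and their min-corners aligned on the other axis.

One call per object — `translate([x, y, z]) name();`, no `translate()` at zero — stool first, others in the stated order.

stool();
translate([-575, 0, 0]) ladder();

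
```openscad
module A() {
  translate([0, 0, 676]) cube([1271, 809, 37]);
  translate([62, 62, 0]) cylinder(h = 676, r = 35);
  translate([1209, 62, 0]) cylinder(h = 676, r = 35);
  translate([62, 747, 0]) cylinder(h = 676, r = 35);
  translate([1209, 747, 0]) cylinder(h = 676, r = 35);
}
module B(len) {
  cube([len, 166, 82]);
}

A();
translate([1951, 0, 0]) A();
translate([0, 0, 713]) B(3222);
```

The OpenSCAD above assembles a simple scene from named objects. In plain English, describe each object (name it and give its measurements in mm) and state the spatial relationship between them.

A is a rectangular dining table. The top is 1271×809×37 mm with its upper surface at z = 713 mm. It stands on four round legs of 70 mm diameter, each leg's bounding box inset 27 mm from the nearest pair of top edges, running from the floor to the underside of the top.

B is a rectangular beam 3222 mm long (x), 166 mm deep (y), 82 mm thick (z).

The beam spans the tops of two tables placed 680 mm apart, resting at z = 713 mm.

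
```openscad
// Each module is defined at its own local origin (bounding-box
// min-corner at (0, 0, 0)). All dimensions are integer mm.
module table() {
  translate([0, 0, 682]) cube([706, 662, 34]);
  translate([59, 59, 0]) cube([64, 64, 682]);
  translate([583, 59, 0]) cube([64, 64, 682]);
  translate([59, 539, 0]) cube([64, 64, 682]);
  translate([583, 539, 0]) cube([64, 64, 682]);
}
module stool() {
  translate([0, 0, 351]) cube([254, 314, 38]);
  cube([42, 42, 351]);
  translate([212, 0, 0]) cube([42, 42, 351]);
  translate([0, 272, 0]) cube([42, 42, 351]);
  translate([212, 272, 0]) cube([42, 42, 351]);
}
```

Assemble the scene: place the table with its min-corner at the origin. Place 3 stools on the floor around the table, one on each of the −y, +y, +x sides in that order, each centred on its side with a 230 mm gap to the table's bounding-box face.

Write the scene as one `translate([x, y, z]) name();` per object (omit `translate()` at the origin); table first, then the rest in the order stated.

table();
translate([226, -544, 0]) stool();
translate([226, 892, 0]) stool();
translate([936, 174, 0]) stool();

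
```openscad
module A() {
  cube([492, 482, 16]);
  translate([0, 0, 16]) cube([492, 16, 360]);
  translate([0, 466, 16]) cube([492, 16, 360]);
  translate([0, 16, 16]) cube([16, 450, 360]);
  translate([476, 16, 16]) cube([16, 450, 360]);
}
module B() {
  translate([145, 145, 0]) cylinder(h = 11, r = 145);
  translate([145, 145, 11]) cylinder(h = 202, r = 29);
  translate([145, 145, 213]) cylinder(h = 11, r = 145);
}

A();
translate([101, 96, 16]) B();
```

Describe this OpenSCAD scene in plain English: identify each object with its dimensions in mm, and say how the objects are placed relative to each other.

A is an open-topped rectangular box: outside dimensions 492×482×376 mm, with a uniform wall and base thickness of 16 mm. The base is a full 492×482 slab on the floor; four walls sit on top of the base. The front and back walls (the −y and +y sides) span the full width; the two side walls fit between them.

B is a spool: two coaxial disc flanges of radius 145 mm and thickness 11 mm, joined by a core cylinder of radius 29 mm and height 202 mm. The lower flange rests on z = 0 and the three cylinders share a vertical axis.

The spool sits inside the open box, centred.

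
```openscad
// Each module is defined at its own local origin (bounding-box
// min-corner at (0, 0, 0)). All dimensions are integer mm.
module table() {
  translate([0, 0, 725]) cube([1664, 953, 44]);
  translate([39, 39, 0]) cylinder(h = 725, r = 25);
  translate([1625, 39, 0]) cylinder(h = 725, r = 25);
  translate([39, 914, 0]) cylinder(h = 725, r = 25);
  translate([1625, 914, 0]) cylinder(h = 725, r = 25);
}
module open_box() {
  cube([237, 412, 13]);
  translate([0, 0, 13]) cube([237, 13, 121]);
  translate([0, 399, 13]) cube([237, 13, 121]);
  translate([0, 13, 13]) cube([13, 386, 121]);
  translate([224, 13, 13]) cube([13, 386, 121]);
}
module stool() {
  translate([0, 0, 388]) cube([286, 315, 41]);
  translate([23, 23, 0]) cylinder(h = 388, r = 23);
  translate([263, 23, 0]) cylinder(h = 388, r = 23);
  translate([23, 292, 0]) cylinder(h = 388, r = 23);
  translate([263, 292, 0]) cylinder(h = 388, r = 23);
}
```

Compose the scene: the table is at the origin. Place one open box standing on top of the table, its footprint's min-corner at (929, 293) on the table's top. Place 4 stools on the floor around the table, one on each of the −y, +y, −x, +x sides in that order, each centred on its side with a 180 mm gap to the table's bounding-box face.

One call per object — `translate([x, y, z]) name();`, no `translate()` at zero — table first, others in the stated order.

table();
translate([929, 293, 769]) open_box();
translate([689, -495, 0]) stool();
translate([689, 1133, 0]) stool();
translate([-466, 319, 0]) stool();
translate([1844, 319, 0]) stool();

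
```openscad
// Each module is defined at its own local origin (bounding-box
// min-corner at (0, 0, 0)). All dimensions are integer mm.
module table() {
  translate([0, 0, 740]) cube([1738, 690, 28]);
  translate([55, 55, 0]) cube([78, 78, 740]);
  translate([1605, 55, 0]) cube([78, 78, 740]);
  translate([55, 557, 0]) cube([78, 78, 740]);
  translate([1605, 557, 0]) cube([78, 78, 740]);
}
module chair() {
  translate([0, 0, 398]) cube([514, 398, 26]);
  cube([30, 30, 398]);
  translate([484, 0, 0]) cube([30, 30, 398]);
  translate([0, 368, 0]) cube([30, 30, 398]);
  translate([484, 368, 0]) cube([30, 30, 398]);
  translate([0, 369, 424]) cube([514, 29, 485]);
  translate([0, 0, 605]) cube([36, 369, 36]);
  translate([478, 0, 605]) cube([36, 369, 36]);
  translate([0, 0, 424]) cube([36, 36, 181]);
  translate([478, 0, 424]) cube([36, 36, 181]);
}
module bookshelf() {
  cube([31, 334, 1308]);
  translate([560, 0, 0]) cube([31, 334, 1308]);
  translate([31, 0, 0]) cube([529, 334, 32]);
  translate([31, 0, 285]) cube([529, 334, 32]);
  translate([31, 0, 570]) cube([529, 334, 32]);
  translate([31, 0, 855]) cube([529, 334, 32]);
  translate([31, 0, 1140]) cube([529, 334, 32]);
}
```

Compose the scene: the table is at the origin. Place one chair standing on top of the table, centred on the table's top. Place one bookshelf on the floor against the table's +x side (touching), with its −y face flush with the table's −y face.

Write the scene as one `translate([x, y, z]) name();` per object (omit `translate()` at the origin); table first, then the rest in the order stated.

table();
translate([612, 146, 768]) chair();
translate([1738, 0, 0]) bookshelf();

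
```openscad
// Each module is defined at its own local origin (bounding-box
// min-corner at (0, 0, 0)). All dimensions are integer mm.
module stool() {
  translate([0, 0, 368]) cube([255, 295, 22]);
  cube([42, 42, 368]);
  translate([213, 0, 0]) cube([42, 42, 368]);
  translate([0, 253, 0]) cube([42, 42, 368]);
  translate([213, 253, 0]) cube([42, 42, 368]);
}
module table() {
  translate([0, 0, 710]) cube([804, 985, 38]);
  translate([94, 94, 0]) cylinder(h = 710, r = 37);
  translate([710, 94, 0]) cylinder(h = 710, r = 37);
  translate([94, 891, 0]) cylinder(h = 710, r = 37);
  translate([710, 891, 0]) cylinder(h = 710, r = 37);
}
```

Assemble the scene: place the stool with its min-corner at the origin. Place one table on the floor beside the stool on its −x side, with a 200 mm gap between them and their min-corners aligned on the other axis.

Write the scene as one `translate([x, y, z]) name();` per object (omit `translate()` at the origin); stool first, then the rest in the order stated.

stool();
translate([-1004, 0, 0]) table();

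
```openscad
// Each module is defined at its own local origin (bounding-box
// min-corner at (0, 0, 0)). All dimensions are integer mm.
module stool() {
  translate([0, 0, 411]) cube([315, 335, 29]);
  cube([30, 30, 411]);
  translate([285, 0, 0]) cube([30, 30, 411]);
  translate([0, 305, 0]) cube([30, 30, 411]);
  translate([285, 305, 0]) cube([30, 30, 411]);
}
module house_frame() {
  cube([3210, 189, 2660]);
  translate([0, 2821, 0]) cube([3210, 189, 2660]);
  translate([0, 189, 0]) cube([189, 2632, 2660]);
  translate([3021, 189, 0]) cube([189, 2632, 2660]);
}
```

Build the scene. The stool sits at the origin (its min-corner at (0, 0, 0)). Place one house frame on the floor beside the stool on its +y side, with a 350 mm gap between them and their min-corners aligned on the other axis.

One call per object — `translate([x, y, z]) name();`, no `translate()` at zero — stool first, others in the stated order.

stool();
translate([0, 685, 0]) house_frame();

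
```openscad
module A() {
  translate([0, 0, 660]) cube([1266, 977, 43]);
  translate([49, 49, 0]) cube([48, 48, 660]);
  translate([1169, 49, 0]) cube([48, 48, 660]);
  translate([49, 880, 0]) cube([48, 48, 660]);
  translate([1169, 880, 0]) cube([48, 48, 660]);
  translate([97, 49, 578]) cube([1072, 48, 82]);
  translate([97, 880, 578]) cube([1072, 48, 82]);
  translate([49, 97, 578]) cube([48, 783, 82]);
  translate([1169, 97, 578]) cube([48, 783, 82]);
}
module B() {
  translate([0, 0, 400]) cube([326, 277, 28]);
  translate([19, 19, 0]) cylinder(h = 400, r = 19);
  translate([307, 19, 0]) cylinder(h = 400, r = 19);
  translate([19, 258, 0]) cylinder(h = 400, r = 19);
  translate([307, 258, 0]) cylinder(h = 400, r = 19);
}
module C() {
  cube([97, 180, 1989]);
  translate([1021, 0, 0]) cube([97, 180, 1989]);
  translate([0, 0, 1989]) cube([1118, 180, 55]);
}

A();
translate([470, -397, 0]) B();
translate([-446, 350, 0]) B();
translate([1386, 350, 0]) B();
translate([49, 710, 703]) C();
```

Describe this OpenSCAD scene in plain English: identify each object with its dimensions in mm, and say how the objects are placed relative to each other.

A is a table: top 1266 mm (x) × 977 mm (y), 43 mm thick, upper face at z = 703 mm, on four 48×48 mm square legs, each inset 49 mm from the nearest pair of top edges, running from z = 0 to the bottom of the top. Four apron rails, 48 mm thick and 82 mm tall, run between adjacent legs with their top edges flush with the underside of the top and their outer faces flush with the legs' outer faces.

B is a four-legged stool. The seat is a 326×277×28 mm slab whose top surface is at z = 428 mm; four round legs, each 38 mm in diameter, run from the floor (z = 0) to the underside of the seat, each leg's axis is inset half a diameter from the nearest pair of seat edges (so the leg's bounding box is flush with the corner).

C is a rectangular door frame: two vertical jambs of 97×180 mm section, 1989 mm tall, with a clear opening 924 mm wide between their inner faces. A header 55 mm tall and 180 mm deep lies on top of the jambs and spans the full outside width.

Three stools sit around the table at the −y, −x, +x sides. The door frame is on top of the table.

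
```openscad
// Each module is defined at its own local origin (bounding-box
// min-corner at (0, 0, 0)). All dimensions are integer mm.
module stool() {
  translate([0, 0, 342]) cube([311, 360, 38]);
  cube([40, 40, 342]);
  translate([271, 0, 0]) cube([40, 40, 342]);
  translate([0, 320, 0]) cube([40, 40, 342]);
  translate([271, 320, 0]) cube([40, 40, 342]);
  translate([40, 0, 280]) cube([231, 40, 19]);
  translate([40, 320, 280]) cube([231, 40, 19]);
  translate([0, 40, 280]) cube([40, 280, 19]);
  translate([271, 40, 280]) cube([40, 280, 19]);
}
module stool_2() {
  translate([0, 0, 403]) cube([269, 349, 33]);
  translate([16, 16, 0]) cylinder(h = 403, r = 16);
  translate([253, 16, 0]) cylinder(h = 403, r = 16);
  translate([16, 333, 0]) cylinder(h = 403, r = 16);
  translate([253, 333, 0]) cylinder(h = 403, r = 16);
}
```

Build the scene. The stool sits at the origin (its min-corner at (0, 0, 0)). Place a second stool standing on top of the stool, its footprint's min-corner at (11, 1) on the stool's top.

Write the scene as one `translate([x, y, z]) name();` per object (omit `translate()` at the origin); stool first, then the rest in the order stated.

stool();
translate([11, 1, 380]) stool_2();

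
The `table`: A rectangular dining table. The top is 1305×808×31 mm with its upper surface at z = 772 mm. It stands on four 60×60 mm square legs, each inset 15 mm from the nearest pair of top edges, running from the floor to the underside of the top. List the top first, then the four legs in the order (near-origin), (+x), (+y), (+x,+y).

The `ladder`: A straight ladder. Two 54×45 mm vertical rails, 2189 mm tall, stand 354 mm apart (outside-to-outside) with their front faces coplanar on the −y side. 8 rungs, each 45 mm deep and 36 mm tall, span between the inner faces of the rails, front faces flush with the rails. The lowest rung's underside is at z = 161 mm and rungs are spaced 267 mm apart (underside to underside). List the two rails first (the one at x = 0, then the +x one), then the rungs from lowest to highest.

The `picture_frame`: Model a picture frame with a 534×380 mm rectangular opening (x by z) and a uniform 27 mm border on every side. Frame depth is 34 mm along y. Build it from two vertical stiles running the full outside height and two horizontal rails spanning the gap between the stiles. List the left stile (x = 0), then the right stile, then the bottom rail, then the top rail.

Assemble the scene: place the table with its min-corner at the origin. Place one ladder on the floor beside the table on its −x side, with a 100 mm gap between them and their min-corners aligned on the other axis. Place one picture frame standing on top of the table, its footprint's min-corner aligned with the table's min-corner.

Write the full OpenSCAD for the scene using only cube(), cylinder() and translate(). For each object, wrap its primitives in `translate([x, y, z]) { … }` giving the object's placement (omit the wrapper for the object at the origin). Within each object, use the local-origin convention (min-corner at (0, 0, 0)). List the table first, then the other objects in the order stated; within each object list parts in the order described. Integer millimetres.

translate([0, 0, 741]) cube([1305, 808, 31]);
translate([15, 15, 0]) cube([60, 60, 741]);
translate([1230, 15, 0]) cube([60, 60, 741]);
translate([15, 733, 0]) cube([60, 60, 741]);
translate([1230, 733, 0]) cube([60, 60, 741]);
translate([-454, 0, 0]) {
  cube([54, 45, 2189]);
  translate([300, 0, 0]) cube([54, 45, 2189]);
  translate([54, 0, 161]) cube([246, 45, 36]);
  translate([54, 0, 428]) cube([246, 45, 36]);
  translate([54, 0, 695]) cube([246, 45, 36]);
  translate([54, 0, 962]) cube([246, 45, 36]);
  translate([54, 0, 1229]) cube([246, 45, 36]);
  translate([54, 0, 1496]) cube([246, 45, 36]);
  translate([54, 0, 1763]) cube([246, 45, 36]);
  translate([54, 0, 2030]) cube([246, 45, 36]);
}
translate([0, 0, 772]) {
  cube([27, 34, 434]);
  translate([561, 0, 0]) cube([27, 34, 434]);
  translate([27, 0, 0]) cube([534, 34, 27]);
  translate([27, 0, 407]) cube([534, 34, 27]);
}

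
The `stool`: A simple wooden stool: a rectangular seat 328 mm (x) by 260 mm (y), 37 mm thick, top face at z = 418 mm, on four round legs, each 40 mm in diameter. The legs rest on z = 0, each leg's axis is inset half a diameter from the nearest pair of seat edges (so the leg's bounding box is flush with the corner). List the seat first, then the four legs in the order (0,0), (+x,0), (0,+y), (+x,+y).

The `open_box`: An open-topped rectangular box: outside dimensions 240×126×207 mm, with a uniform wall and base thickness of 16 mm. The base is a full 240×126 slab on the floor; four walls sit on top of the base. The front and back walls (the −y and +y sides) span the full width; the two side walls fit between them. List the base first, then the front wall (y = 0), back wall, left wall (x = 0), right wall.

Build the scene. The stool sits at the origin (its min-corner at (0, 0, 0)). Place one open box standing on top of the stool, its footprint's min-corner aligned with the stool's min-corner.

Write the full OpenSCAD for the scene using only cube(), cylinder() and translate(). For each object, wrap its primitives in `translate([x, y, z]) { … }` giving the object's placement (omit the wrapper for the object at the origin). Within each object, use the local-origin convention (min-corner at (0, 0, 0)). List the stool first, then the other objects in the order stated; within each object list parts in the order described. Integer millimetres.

translate([0, 0, 381]) cube([328, 260, 37]);
translate([20, 20, 0]) cylinder(h = 381, r = 20);
translate([308, 20, 0]) cylinder(h = 381, r = 20);
translate([20, 240, 0]) cylinder(h = 381, r = 20);
translate([308, 240, 0]) cylinder(h = 381, r = 20);
translate([0, 0, 418]) {
  cube([240, 126, 16]);
  translate([0, 0, 16]) cube([240, 16, 191]);
  translate([0, 110, 16]) cube([240, 16, 191]);
  translate([0, 16, 16]) cube([16, 94, 191]);
  translate([224, 16, 16]) cube([16, 94, 191]);
}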